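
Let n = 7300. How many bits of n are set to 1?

7300 = 1110010000100
Count the 1s: 1 + 1 + 1 + 1 + 1 = 5

5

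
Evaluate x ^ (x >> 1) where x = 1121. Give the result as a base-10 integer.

x = 10001100001 = 1121
x>>1 = 01000110000
XOR  = 11001010001 = 1617
(x ^ (x >> 1) gives the standard binary-reflected Gray code of x.)

1617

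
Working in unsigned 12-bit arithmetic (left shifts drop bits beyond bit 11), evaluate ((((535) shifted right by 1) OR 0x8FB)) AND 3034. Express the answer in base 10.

2522

535 = 001000010111
→ shifted right by 1 → 000100001011 = 267
0x8FB = 100011111011
→ OR → 100111111011 = 2555
3034 = 101111011010
→ AND → 100111011010 = 2522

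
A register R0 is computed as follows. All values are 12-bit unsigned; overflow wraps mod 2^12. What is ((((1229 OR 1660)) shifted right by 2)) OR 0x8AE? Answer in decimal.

2495

1229 = 010011001101
1660 = 011001111100
→ OR → 011011111101 = 1789
→ shifted right by 2 → 000110111111 = 447
0x8AE = 100010101110
→ OR → 100110111111 = 2495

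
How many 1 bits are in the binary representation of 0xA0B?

5

0xA0B = 101000001011
Count the 1s: 1 + 1 + 1 + 1 + 1 = 5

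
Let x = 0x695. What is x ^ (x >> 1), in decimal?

x = 11010010101 = 1685
x>>1 = 01101001010
XOR  = 10111011111 = 1503
(x ^ (x >> 1) gives the standard binary-reflected Gray code of x.)

1503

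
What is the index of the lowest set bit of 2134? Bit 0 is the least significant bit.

1

2134 = 100001010110
Trailing zeros: 1, so the lowest set bit is bit 1 (value 2).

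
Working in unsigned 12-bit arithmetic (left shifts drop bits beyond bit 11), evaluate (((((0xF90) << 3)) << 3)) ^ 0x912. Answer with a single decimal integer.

0xF90 = 111110010000
→ << 3 (mod 2^12) → 110010000000 = 3200
→ << 3 (mod 2^12) → 010000000000 = 1024
0x912 = 100100010010
→ ^ → 110100010010 = 3346

3346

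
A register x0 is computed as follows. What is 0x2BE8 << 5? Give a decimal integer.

0x2BE8 = 0000010101111101000
shift left by 5 → 1010111110100000000 = 359680
(equivalently, 11240 × 2^5 = 11240 × 32)

359680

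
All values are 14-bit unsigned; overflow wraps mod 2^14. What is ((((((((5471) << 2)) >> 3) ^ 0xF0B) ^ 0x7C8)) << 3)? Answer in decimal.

5471 = 01010101011111
→ << 2 (mod 2^14) → 01010101111100 = 5500
→ >> 3 → 00001010101111 = 687
0xF0B = 00111100001011
→ ^ → 00110110100100 = 3492
0x7C8 = 00011111001000
→ ^ → 00101001101100 = 2668
→ << 3 (mod 2^14) → 01001101100000 = 4960

4960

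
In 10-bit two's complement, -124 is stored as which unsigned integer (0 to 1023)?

900

124 in 10 bits: 0001111100
Invert: 1110000011
Add 1:  1110000100 = 900
(Check: 2^10 - 124 = 1024 - 124 = 900.)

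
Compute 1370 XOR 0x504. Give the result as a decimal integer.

94

1370 = 10101011010
0x504 = 10100000100
XOR → 00001011110 = 94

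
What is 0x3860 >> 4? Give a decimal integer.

0x3860 = 11100001100000
shift right by 4 → 00001110000110 = 902
(equivalently, floor(14432 / 16))

902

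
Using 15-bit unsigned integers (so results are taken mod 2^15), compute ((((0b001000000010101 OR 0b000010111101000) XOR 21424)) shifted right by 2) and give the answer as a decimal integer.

0b001000000010101 = 001000000010101
0b000010111101000 = 000010111101000
→ OR → 001010111111101 = 5629
21424 = 101001110110000
→ XOR → 100011001001101 = 17997
→ shifted right by 2 → 001000110010011 = 4499

4499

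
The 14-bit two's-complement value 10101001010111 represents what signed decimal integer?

-5545

pattern = 10101001010111 (MSB is 1 ⇒ negative)
Invert: 01010110101000, add 1 → 01010110101001 = 5545, so the value is -5545.
(Equivalently: 10839 - 2^14 = 10839 - 16384 = -5545.)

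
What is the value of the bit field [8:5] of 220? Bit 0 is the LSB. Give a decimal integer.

6

v = 000011011100
Shift right by 5: 0000110
Mask low 4 bits: 0110 = 6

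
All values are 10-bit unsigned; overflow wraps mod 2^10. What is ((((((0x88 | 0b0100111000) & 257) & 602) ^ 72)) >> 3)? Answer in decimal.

0x88 = 0010001000
0b0100111000 = 0100111000
→ | → 0110111000 = 440
257 = 0100000001
→ & → 0100000000 = 256
602 = 1001011010
→ & → 0000000000 = 0
72 = 0001001000
→ ^ → 0001001000 = 72
→ >> 3 → 0000001001 = 9

9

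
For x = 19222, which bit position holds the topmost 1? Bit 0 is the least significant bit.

14

19222 = 100101100010110
The topmost 1 is at position 14 (since 2^14 = 16384 ≤ 19222 < 32768).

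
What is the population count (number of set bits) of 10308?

4

10308 = 10100001000100
Count the 1s: 1 + 1 + 1 + 1 = 4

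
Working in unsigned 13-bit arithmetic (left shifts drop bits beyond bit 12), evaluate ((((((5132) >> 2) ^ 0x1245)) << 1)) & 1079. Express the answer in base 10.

5132 = 1010000001100
→ >> 2 → 0010100000011 = 1283
0x1245 = 1001001000101
→ ^ → 1011101000110 = 5958
→ << 1 (mod 2^13) → 0111010001100 = 3724
1079 = 0010000110111
→ & → 0010000000100 = 1028

1028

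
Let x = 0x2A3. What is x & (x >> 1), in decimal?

x = 1010100011 = 675
x>>1 = 0101010001
AND  = 0000000001 = 1
(x & (x >> 1) has a 1 wherever x has two consecutive 1 bits.)

1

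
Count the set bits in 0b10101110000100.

6

n = 10101110000100
Count the 1s: 1 + 1 + 1 + 1 + 1 + 1 = 6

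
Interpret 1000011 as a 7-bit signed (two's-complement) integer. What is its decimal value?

pattern = 1000011 (MSB is 1 ⇒ negative)
Invert: 0111100, add 1 → 0111101 = 61, so the value is -61.
(Equivalently: 67 - 2^7 = 67 - 128 = -61.)

-61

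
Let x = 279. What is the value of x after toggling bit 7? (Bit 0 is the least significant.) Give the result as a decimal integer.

407

x = 100010111
bit 7 is currently 0; toggle it via x ^ (1 << 7) = x ^ 128
→ 110010111 = 407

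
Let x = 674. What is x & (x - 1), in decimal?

672

x = 1010100010 = 674
x - 1 = 1010100001
AND   = 1010100000 = 672
(x & (x - 1) clears the lowest set bit of x.)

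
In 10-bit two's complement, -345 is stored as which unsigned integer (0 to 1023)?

345 in 10 bits: 0101011001
Invert: 1010100110
Add 1:  1010100111 = 679
(Check: 2^10 - 345 = 1024 - 345 = 679.)

679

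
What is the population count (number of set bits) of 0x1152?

0x1152 = 1000101010010
Count the 1s: 1 + 1 + 1 + 1 + 1 = 5

5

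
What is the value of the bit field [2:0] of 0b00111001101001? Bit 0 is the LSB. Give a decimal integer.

1

v = 00111001101001
Shift right by 0: 00111001101001
Mask low 3 bits: 001 = 1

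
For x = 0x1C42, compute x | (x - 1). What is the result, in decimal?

x = 1110001000010 = 7234
x - 1 = 1110001000001
OR    = 1110001000011 = 7235
(x | (x - 1) sets all bits below the lowest set bit.)

7235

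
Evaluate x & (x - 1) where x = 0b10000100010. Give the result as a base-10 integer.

x = 10000100010 = 1058
x - 1 = 10000100001
AND   = 10000100000 = 1056
(x & (x - 1) clears the lowest set bit of x.)

1056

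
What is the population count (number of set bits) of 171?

171 = 10101011
Count the 1s: 1 + 1 + 1 + 1 + 1 = 5

5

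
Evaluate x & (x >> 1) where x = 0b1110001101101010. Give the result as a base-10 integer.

x = 1110001101101010 = 58218
x>>1 = 0111000110110101
AND  = 0110000100100000 = 24864
(x & (x >> 1) has a 1 wherever x has two consecutive 1 bits.)

24864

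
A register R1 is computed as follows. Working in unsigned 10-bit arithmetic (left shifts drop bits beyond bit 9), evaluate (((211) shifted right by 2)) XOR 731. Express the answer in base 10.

751

211 = 0011010011
→ shifted right by 2 → 0000110100 = 52
731 = 1011011011
→ XOR → 1011101111 = 751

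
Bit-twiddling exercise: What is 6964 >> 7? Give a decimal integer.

6964 = 1101100110100
shift right by 7 → 0000000110110 = 54
(equivalently, floor(6964 / 128))

54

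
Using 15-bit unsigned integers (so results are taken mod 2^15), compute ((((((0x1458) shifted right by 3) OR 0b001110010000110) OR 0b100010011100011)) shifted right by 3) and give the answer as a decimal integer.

0x1458 = 001010001011000
→ shifted right by 3 → 000001010001011 = 651
0b001110010000110 = 001110010000110
→ OR → 001111010001111 = 7823
0b100010011100011 = 100010011100011
→ OR → 101111011101111 = 24303
→ shifted right by 3 → 000101111011101 = 3037

3037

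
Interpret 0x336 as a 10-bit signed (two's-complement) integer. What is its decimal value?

pattern = 1100110110 (MSB is 1 ⇒ negative)
Invert: 0011001001, add 1 → 0011001010 = 202, so the value is -202.
(Equivalently: 822 - 2^10 = 822 - 1024 = -202.)

-202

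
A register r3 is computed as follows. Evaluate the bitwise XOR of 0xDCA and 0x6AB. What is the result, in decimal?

0xDCA = 110111001010
0x6AB = 011010101011
XOR → 101101100001 = 2913

2913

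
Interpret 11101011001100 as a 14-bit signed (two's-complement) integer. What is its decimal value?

pattern = 11101011001100 (MSB is 1 ⇒ negative)
Invert: 00010100110011, add 1 → 00010100110100 = 1332, so the value is -1332.
(Equivalently: 15052 - 2^14 = 15052 - 16384 = -1332.)

-1332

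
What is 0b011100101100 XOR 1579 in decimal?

a = 11100101100
1579 = 11000101011
XOR → 00100000111 = 263

263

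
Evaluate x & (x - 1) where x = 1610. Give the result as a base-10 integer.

x = 11001001010 = 1610
x - 1 = 11001001001
AND   = 11001001000 = 1608
(x & (x - 1) clears the lowest set bit of x.)

1608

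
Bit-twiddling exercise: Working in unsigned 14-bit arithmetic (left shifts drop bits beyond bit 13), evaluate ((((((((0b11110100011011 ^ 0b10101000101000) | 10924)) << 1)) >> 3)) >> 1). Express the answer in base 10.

1015

0b11110100011011 = 11110100011011
0b10101000101000 = 10101000101000
→ ^ → 01011100110011 = 5939
10924 = 10101010101100
→ | → 11111110111111 = 16319
→ << 1 (mod 2^14) → 11111101111110 = 16254
→ >> 3 → 00011111101111 = 2031
→ >> 1 → 00001111110111 = 1015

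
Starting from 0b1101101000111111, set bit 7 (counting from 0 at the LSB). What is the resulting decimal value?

x = 1101101000111111
bit 7 is currently 0; set it via x | (1 << 7) = x | 128
→ 1101101010111111 = 55999

55999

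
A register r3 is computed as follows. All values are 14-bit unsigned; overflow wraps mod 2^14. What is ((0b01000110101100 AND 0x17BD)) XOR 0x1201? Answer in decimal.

0b01000110101100 = 01000110101100
0x17BD = 01011110111101
→ AND → 01000110101100 = 4524
0x1201 = 01001000000001
→ XOR → 00001110101101 = 941

941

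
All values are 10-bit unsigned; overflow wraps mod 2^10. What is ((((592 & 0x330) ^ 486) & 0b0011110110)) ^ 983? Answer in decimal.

592 = 1001010000
0x330 = 1100110000
→ & → 1000010000 = 528
486 = 0111100110
→ ^ → 1111110110 = 1014
0b0011110110 = 0011110110
→ & → 0011110110 = 246
983 = 1111010111
→ ^ → 1100100001 = 801

801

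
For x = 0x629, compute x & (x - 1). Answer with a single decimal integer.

x = 11000101001 = 1577
x - 1 = 11000101000
AND   = 11000101000 = 1576
(x & (x - 1) clears the lowest set bit of x.)

1576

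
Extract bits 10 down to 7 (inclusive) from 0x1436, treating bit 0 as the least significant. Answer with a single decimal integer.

8

v = 1010000110110
Shift right by 7: 101000
Mask low 4 bits: 1000 = 8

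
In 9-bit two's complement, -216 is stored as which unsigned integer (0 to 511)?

296

216 in 9 bits: 011011000
Invert: 100100111
Add 1:  100101000 = 296
(Check: 2^9 - 216 = 512 - 216 = 296.)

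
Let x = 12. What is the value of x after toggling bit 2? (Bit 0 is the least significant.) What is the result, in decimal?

x = 000001100
bit 2 is currently 1; toggle it via x ^ (1 << 2) = x ^ 4
→ 000001000 = 8

8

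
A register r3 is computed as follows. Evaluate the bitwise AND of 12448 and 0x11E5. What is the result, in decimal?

4256

12448 = 11000010100000
0x11E5 = 01000111100101
AND → 01000010100000 = 4256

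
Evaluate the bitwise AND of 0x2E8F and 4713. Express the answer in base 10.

0x2E8F = 10111010001111
4713 = 01001001101001
AND → 00001000001001 = 521

521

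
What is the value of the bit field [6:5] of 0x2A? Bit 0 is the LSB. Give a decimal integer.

v = 00101010
Shift right by 5: 001
Mask low 2 bits: 01 = 1

1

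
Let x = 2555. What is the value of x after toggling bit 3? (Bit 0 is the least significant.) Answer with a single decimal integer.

x = 0100111111011
bit 3 is currently 1; toggle it via x ^ (1 << 3) = x ^ 8
→ 0100111110011 = 2547

2547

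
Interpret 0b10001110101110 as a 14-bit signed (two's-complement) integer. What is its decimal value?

-7250

pattern = 10001110101110 (MSB is 1 ⇒ negative)
Invert: 01110001010001, add 1 → 01110001010010 = 7250, so the value is -7250.
(Equivalently: 9134 - 2^14 = 9134 - 16384 = -7250.)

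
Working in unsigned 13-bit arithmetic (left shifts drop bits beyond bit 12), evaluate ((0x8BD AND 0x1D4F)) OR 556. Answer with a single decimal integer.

0x8BD = 0100010111101
0x1D4F = 1110101001111
→ AND → 0100000001101 = 2061
556 = 0001000101100
→ OR → 0101000101101 = 2605

2605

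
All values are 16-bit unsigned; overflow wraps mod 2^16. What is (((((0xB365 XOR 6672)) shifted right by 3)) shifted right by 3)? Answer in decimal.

0xB365 = 1011001101100101
6672 = 0001101000010000
→ XOR → 1010100101110101 = 43381
→ shifted right by 3 → 0001010100101110 = 5422
→ shifted right by 3 → 0000001010100101 = 677

677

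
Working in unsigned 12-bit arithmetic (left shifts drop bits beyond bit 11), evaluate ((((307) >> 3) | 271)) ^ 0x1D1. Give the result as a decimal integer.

307 = 000100110011
→ >> 3 → 000000100110 = 38
271 = 000100001111
→ | → 000100101111 = 303
0x1D1 = 000111010001
→ ^ → 000011111110 = 254

254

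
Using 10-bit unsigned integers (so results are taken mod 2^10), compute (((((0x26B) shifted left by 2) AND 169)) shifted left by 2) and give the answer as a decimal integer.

0x26B = 1001101011
→ shifted left by 2 (mod 2^10) → 0110101100 = 428
169 = 0010101001
→ AND → 0010101000 = 168
→ shifted left by 2 (mod 2^10) → 1010100000 = 672

672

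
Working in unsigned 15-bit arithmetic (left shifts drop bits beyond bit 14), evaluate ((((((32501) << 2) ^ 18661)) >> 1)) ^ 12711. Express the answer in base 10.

10303

32501 = 111111011110101
→ << 2 (mod 2^15) → 111101111010100 = 31700
18661 = 100100011100101
→ ^ → 011001100110001 = 13105
→ >> 1 → 001100110011000 = 6552
12711 = 011000110100111
→ ^ → 010100000111111 = 10303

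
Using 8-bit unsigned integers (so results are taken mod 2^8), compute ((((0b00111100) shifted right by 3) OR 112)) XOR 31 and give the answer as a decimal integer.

0b00111100 = 00111100
→ shifted right by 3 → 00000111 = 7
112 = 01110000
→ OR → 01110111 = 119
31 = 00011111
→ XOR → 01101000 = 104

104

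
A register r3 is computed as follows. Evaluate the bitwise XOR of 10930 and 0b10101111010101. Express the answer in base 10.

359

10930 = 10101010110010
b = 10101111010101
XOR → 00000101100111 = 359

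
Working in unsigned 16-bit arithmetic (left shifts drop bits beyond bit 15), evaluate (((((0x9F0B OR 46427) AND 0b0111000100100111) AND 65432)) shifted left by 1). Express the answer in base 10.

0x9F0B = 1001111100001011
46427 = 1011010101011011
→ OR → 1011111101011011 = 48987
0b0111000100100111 = 0111000100100111
→ AND → 0011000100000011 = 12547
65432 = 1111111110011000
→ AND → 0011000100000000 = 12544
→ shifted left by 1 (mod 2^16) → 0110001000000000 = 25088

25088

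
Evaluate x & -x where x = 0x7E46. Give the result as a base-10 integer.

x = 111111001000110 = 32326
-x (two's complement) = …000000110111010
AND   = 000000000000010 = 2
(x & -x isolates the lowest set bit of x.)

2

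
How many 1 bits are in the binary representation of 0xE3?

5

0xE3 = 11100011
Count the 1s: 1 + 1 + 1 + 1 + 1 = 5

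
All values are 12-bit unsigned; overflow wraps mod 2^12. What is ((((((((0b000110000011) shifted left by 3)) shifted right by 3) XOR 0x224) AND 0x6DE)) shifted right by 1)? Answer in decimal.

0b000110000011 = 000110000011
→ shifted left by 3 (mod 2^12) → 110000011000 = 3096
→ shifted right by 3 → 000110000011 = 387
0x224 = 001000100100
→ XOR → 001110100111 = 935
0x6DE = 011011011110
→ AND → 001010000110 = 646
→ shifted right by 1 → 000101000011 = 323

323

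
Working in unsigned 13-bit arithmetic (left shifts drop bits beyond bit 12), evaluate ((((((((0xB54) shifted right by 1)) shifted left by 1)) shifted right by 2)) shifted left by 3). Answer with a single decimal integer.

5800

0xB54 = 0101101010100
→ shifted right by 1 → 0010110101010 = 1450
→ shifted left by 1 (mod 2^13) → 0101101010100 = 2900
→ shifted right by 2 → 0001011010101 = 725
→ shifted left by 3 (mod 2^13) → 1011010101000 = 5800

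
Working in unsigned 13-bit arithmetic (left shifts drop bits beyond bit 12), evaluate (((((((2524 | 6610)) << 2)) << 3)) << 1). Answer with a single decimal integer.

2524 = 0100111011100
6610 = 1100111010010
→ | → 1100111011110 = 6622
→ << 2 (mod 2^13) → 0011101111000 = 1912
→ << 3 (mod 2^13) → 1101111000000 = 7104
→ << 1 (mod 2^13) → 1011110000000 = 6016

6016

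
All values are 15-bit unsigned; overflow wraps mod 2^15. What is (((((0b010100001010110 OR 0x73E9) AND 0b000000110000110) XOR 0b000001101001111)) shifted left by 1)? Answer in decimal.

0b010100001010110 = 010100001010110
0x73E9 = 111001111101001
→ OR → 111101111111111 = 31743
0b000000110000110 = 000000110000110
→ AND → 000000110000110 = 390
0b000001101001111 = 000001101001111
→ XOR → 000001011001001 = 713
→ shifted left by 1 (mod 2^15) → 000010110010010 = 1426

1426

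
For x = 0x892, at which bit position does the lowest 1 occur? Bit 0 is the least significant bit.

1

0x892 = 100010010010
Trailing zeros: 1, so the lowest set bit is bit 1 (value 2).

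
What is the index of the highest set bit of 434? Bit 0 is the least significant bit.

8

434 = 110110010
The topmost 1 is at position 8 (since 2^8 = 256 ≤ 434 < 512).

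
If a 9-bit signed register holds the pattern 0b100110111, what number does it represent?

-201

pattern = 100110111 (MSB is 1 ⇒ negative)
Invert: 011001000, add 1 → 011001001 = 201, so the value is -201.
(Equivalently: 311 - 2^9 = 311 - 512 = -201.)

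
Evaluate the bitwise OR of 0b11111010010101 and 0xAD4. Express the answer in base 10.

a = 11111010010101
0xAD4 = 00101011010100
 OR → 11111011010101 = 16085

16085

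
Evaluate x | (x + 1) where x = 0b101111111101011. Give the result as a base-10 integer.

24559

x = 101111111101011 = 24555
x + 1 = 101111111101100
OR    = 101111111101111 = 24559
(x | (x + 1) sets the lowest cleared bit.)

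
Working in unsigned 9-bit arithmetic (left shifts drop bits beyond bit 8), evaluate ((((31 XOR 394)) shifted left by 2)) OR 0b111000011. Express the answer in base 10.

31 = 000011111
394 = 110001010
→ XOR → 110010101 = 405
→ shifted left by 2 (mod 2^9) → 001010100 = 84
0b111000011 = 111000011
→ OR → 111010111 = 471

471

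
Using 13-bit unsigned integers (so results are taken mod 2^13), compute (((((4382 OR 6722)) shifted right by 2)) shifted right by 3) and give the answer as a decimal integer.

4382 = 1000100011110
6722 = 1101001000010
→ OR → 1101101011110 = 7006
→ shifted right by 2 → 0011011010111 = 1751
→ shifted right by 3 → 0000011011010 = 218

218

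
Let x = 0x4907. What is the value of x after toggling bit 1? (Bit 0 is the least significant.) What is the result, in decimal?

x = 0100100100000111
bit 1 is currently 1; toggle it via x ^ (1 << 1) = x ^ 2
→ 0100100100000101 = 18693

18693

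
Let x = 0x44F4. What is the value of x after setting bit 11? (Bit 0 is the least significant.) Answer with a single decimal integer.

19700

x = 100010011110100
bit 11 is currently 0; set it via x | (1 << 11) = x | 2048
→ 100110011110100 = 19700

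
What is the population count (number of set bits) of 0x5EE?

0x5EE = 10111101110
Count the 1s: 1 + 1 + 1 + 1 + 1 + 1 + 1 + 1 = 8

8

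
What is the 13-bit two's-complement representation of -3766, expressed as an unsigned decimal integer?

3766 in 13 bits: 0111010110110
Invert: 1000101001001
Add 1:  1000101001010 = 4426
(Check: 2^13 - 3766 = 8192 - 3766 = 4426.)

4426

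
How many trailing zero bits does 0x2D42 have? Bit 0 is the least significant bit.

1

0x2D42 = 10110101000010
Trailing zeros: 1, so the lowest set bit is bit 1 (value 2).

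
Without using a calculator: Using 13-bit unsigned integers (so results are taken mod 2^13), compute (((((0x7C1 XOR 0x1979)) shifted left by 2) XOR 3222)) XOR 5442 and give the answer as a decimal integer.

820

0x7C1 = 0011111000001
0x1979 = 1100101111001
→ XOR → 1111010111000 = 7864
→ shifted left by 2 (mod 2^13) → 1101011100000 = 6880
3222 = 0110010010110
→ XOR → 1011001110110 = 5750
5442 = 1010101000010
→ XOR → 0001100110100 = 820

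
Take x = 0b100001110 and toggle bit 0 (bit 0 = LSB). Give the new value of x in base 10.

x = 100001110
bit 0 is currently 0; toggle it via x ^ (1 << 0) = x ^ 1
→ 100001111 = 271

271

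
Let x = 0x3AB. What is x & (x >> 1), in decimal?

x = 1110101011 = 939
x>>1 = 0111010101
AND  = 0110000001 = 385
(x & (x >> 1) has a 1 wherever x has two consecutive 1 bits.)

385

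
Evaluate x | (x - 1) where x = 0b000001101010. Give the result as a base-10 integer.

107

x = 1101010 = 106
x - 1 = 1101001
OR    = 1101011 = 107
(x | (x - 1) sets all bits below the lowest set bit.)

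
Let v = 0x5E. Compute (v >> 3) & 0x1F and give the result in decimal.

v = 000001011110
Shift right by 3: 000001011
Mask low 5 bits: 01011 = 11

11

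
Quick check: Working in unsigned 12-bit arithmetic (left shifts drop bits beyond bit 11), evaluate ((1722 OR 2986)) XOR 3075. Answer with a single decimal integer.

953

1722 = 011010111010
2986 = 101110101010
→ OR → 111110111010 = 4026
3075 = 110000000011
→ XOR → 001110111001 = 953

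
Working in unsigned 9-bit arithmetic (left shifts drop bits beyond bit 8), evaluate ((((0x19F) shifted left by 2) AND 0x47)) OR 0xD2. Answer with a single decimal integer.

0x19F = 110011111
→ shifted left by 2 (mod 2^9) → 001111100 = 124
0x47 = 001000111
→ AND → 001000100 = 68
0xD2 = 011010010
→ OR → 011010110 = 214

214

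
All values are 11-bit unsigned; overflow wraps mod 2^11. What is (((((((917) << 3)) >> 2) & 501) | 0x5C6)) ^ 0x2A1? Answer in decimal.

917 = 01110010101
→ << 3 (mod 2^11) → 10010101000 = 1192
→ >> 2 → 00100101010 = 298
501 = 00111110101
→ & → 00100100000 = 288
0x5C6 = 10111000110
→ | → 10111100110 = 1510
0x2A1 = 01010100001
→ ^ → 11101000111 = 1863

1863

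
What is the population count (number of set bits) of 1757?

1757 = 11011011101
Count the 1s: 1 + 1 + 1 + 1 + 1 + 1 + 1 + 1 = 8

8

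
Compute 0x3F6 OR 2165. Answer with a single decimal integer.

3063

0x3F6 = 001111110110
2165 = 100001110101
 OR → 101111110111 = 3063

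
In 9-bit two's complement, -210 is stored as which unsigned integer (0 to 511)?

302

210 in 9 bits: 011010010
Invert: 100101101
Add 1:  100101110 = 302
(Check: 2^9 - 210 = 512 - 210 = 302.)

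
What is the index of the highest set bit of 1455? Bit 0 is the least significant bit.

10

1455 = 10110101111
The topmost 1 is at position 10 (since 2^10 = 1024 ≤ 1455 < 2048).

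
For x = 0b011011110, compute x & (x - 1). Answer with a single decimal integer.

x = 11011110 = 222
x - 1 = 11011101
AND   = 11011100 = 220
(x & (x - 1) clears the lowest set bit of x.)

220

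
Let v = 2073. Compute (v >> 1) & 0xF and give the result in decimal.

12

v = 100000011001
Shift right by 1: 10000001100
Mask low 4 bits: 1100 = 12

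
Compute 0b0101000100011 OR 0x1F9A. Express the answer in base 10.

8123

a = 0101000100011
0x1F9A = 1111110011010
 OR → 1111110111011 = 8123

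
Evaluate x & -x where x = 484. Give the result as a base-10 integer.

x = 111100100 = 484
-x (two's complement) = …000011100
AND   = 000000100 = 4
(x & -x isolates the lowest set bit of x.)

4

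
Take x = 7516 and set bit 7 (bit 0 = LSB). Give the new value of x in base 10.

x = 01110101011100
bit 7 is currently 0; set it via x | (1 << 7) = x | 128
→ 01110111011100 = 7644

7644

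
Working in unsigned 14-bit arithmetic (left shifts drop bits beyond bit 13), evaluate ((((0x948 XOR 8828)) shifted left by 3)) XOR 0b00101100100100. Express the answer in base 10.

4740

0x948 = 00100101001000
8828 = 10001001111100
→ XOR → 10101100110100 = 11060
→ shifted left by 3 (mod 2^14) → 01100110100000 = 6560
0b00101100100100 = 00101100100100
→ XOR → 01001010000100 = 4740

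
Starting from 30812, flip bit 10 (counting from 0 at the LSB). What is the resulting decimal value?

31836

x = 0111100001011100
bit 10 is currently 0; toggle it via x ^ (1 << 10) = x ^ 1024
→ 0111110001011100 = 31836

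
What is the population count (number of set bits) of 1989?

7

1989 = 11111000101
Count the 1s: 1 + 1 + 1 + 1 + 1 + 1 + 1 = 7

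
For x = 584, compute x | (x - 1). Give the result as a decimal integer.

591

x = 1001001000 = 584
x - 1 = 1001000111
OR    = 1001001111 = 591
(x | (x - 1) sets all bits below the lowest set bit.)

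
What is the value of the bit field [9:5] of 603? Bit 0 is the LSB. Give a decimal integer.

v = 01001011011
Shift right by 5: 010010
Mask low 5 bits: 10010 = 18

18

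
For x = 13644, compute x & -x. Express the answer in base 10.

4

x = 11010101001100 = 13644
-x (two's complement) = …00101010110100
AND   = 00000000000100 = 4
(x & -x isolates the lowest set bit of x.)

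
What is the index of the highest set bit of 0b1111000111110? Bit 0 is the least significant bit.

0b1111000111110 = 1111000111110
The topmost 1 is at position 12 (since 2^12 = 4096 ≤ 7742 < 8192).

12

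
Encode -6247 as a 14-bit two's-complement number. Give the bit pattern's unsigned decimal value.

6247 in 14 bits: 01100001100111
Invert: 10011110011000
Add 1:  10011110011001 = 10137
(Check: 2^14 - 6247 = 16384 - 6247 = 10137.)

10137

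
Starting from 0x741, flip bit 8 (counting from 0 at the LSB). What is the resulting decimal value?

x = 11101000001
bit 8 is currently 1; toggle it via x ^ (1 << 8) = x ^ 256
→ 11001000001 = 1601

1601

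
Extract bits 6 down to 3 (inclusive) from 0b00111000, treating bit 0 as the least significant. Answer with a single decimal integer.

v = 00111000
Shift right by 3: 00111
Mask low 4 bits: 0111 = 7

7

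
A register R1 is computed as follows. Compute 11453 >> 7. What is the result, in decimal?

89

11453 = 10110010111101
shift right by 7 → 00000001011001 = 89
(equivalently, floor(11453 / 128))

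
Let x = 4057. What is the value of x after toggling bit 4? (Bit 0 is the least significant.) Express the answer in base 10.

x = 111111011001
bit 4 is currently 1; toggle it via x ^ (1 << 4) = x ^ 16
→ 111111001001 = 4041

4041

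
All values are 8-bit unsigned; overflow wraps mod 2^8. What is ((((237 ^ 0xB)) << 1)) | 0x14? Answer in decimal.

220

237 = 11101101
0xB = 00001011
→ ^ → 11100110 = 230
→ << 1 (mod 2^8) → 11001100 = 204
0x14 = 00010100
→ | → 11011100 = 220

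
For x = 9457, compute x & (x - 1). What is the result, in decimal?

9456

x = 10010011110001 = 9457
x - 1 = 10010011110000
AND   = 10010011110000 = 9456
(x & (x - 1) clears the lowest set bit of x.)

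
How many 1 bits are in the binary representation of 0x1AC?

0x1AC = 110101100
Count the 1s: 1 + 1 + 1 + 1 + 1 = 5

5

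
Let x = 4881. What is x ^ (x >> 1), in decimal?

6809

x = 1001100010001 = 4881
x>>1 = 0100110001000
XOR  = 1101010011001 = 6809
(x ^ (x >> 1) gives the standard binary-reflected Gray code of x.)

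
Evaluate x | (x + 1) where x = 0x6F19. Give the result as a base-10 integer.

28443

x = 110111100011001 = 28441
x + 1 = 110111100011010
OR    = 110111100011011 = 28443
(x | (x + 1) sets the lowest cleared bit.)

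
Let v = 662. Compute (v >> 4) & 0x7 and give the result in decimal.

1

v = 1010010110
Shift right by 4: 101001
Mask low 3 bits: 001 = 1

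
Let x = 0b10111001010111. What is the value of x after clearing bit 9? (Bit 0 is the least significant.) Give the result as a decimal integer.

x = 10111001010111
bit 9 is currently 1; clear it via x & ~(1 << 9) = x & ~512
→ 10110001010111 = 11351

11351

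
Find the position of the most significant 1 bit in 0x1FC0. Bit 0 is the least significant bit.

0x1FC0 = 1111111000000
The topmost 1 is at position 12 (since 2^12 = 4096 ≤ 8128 < 8192).

12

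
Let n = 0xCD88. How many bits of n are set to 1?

0xCD88 = 1100110110001000
Count the 1s: 1 + 1 + 1 + 1 + 1 + 1 + 1 = 7

7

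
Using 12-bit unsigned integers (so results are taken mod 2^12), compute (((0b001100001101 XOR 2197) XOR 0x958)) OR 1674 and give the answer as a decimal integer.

1738

0b001100001101 = 001100001101
2197 = 100010010101
→ XOR → 101110011000 = 2968
0x958 = 100101011000
→ XOR → 001011000000 = 704
1674 = 011010001010
→ OR → 011011001010 = 1738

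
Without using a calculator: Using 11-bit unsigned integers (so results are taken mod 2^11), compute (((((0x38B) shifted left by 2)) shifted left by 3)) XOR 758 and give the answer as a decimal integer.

0x38B = 01110001011
→ shifted left by 2 (mod 2^11) → 11000101100 = 1580
→ shifted left by 3 (mod 2^11) → 00101100000 = 352
758 = 01011110110
→ XOR → 01110010110 = 918

918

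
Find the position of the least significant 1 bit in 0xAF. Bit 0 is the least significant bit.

0xAF = 10101111
Trailing zeros: 0, so the lowest set bit is bit 0 (value 1).

0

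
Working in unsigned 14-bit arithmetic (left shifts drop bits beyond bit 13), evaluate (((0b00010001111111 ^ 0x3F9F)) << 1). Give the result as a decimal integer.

0b00010001111111 = 00010001111111
0x3F9F = 11111110011111
→ ^ → 11101111100000 = 15328
→ << 1 (mod 2^14) → 11011111000000 = 14272

14272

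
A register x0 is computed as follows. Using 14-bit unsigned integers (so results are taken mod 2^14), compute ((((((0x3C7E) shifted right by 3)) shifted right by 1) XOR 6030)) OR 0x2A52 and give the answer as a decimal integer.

0x3C7E = 11110001111110
→ shifted right by 3 → 00011110001111 = 1935
→ shifted right by 1 → 00001111000111 = 967
6030 = 01011110001110
→ XOR → 01010001001001 = 5193
0x2A52 = 10101001010010
→ OR → 11111001011011 = 15963

15963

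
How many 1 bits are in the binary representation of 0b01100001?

3

n = 1100001
Count the 1s: 1 + 1 + 1 = 3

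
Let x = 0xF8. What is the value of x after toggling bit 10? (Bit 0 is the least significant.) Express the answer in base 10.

x = 00000011111000
bit 10 is currently 0; toggle it via x ^ (1 << 10) = x ^ 1024
→ 00010011111000 = 1272

1272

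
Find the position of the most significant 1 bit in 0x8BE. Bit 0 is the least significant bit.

11

0x8BE = 100010111110
The topmost 1 is at position 11 (since 2^11 = 2048 ≤ 2238 < 4096).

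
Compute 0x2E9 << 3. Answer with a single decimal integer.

5960

0x2E9 = 0001011101001
shift left by 3 → 1011101001000 = 5960
(equivalently, 745 × 2^3 = 745 × 8)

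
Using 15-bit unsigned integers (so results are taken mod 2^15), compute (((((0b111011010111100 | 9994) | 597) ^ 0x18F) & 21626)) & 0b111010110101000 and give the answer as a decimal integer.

0b111011010111100 = 111011010111100
9994 = 010011100001010
→ | → 111011110111110 = 30654
597 = 000001001010101
→ | → 111011111111111 = 30719
0x18F = 000000110001111
→ ^ → 111011001110000 = 30320
21626 = 101010001111010
→ & → 101010001110000 = 21616
0b111010110101000 = 111010110101000
→ & → 101010000100000 = 21536

21536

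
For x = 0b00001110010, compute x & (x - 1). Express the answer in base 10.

112

x = 1110010 = 114
x - 1 = 1110001
AND   = 1110000 = 112
(x & (x - 1) clears the lowest set bit of x.)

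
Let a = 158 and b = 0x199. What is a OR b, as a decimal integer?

158 = 010011110
0x199 = 110011001
 OR → 110011111 = 415

415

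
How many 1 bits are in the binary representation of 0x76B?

8

0x76B = 11101101011
Count the 1s: 1 + 1 + 1 + 1 + 1 + 1 + 1 + 1 = 8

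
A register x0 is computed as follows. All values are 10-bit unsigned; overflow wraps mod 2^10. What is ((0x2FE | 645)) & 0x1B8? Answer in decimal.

0x2FE = 1011111110
645 = 1010000101
→ | → 1011111111 = 767
0x1B8 = 0110111000
→ & → 0010111000 = 184

184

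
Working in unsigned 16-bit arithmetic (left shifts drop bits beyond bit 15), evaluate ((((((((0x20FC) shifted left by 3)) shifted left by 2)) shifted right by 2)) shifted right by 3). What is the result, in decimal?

0x20FC = 0010000011111100
→ shifted left by 3 (mod 2^16) → 0000011111100000 = 2016
→ shifted left by 2 (mod 2^16) → 0001111110000000 = 8064
→ shifted right by 2 → 0000011111100000 = 2016
→ shifted right by 3 → 0000000011111100 = 252

252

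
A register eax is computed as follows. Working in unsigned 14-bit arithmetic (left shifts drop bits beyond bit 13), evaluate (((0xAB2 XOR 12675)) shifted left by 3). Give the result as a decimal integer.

6536

0xAB2 = 00101010110010
12675 = 11000110000011
→ XOR → 11101100110001 = 15153
→ shifted left by 3 (mod 2^14) → 01100110001000 = 6536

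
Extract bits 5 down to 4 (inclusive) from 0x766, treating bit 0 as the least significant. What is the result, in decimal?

2

v = 11101100110
Shift right by 4: 1110110
Mask low 2 bits: 10 = 2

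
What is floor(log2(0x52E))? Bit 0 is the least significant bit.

10

0x52E = 10100101110
The topmost 1 is at position 10 (since 2^10 = 1024 ≤ 1326 < 2048).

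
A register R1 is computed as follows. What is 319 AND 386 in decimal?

319 = 100111111
386 = 110000010
AND → 100000010 = 258

258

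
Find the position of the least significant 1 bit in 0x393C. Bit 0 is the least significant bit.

0x393C = 11100100111100
Trailing zeros: 2, so the lowest set bit is bit 2 (value 4).

2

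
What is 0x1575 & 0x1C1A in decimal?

5136

0x1575 = 1010101110101
0x1C1A = 1110000011010
AND → 1010000010000 = 5136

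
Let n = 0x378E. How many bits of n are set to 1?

0x378E = 11011110001110
Count the 1s: 1 + 1 + 1 + 1 + 1 + 1 + 1 + 1 + 1 = 9

9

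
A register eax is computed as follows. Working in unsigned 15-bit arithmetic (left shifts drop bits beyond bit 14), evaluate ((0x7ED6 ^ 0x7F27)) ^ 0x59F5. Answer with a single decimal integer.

22532

0x7ED6 = 111111011010110
0x7F27 = 111111100100111
→ ^ → 000000111110001 = 497
0x59F5 = 101100111110101
→ ^ → 101100000000100 = 22532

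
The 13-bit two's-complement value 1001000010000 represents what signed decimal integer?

-3568

pattern = 1001000010000 (MSB is 1 ⇒ negative)
Invert: 0110111101111, add 1 → 0110111110000 = 3568, so the value is -3568.
(Equivalently: 4624 - 2^13 = 4624 - 8192 = -3568.)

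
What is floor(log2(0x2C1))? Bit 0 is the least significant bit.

0x2C1 = 1011000001
The topmost 1 is at position 9 (since 2^9 = 512 ≤ 705 < 1024).

9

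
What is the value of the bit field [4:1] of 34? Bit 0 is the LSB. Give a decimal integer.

v = 00100010
Shift right by 1: 0010001
Mask low 4 bits: 0001 = 1

1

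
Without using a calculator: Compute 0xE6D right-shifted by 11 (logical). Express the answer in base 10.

0xE6D = 111001101101
shift right by 11 → 000000000001 = 1
(equivalently, floor(3693 / 2048))

1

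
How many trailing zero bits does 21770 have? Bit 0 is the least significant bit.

21770 = 101010100001010
Trailing zeros: 1, so the lowest set bit is bit 1 (value 2).

1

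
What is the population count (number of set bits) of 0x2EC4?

0x2EC4 = 10111011000100
Count the 1s: 1 + 1 + 1 + 1 + 1 + 1 + 1 = 7

7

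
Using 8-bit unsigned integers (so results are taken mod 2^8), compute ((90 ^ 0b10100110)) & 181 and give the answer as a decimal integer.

90 = 01011010
0b10100110 = 10100110
→ ^ → 11111100 = 252
181 = 10110101
→ & → 10110100 = 180

180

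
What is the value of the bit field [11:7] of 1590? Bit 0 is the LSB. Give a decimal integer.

v = 011000110110
Shift right by 7: 01100
Mask low 5 bits: 01100 = 12

12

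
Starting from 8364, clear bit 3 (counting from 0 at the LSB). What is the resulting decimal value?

x = 10000010101100
bit 3 is currently 1; clear it via x & ~(1 << 3) = x & ~8
→ 10000010100100 = 8356

8356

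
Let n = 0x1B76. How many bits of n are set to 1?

0x1B76 = 1101101110110
Count the 1s: 1 + 1 + 1 + 1 + 1 + 1 + 1 + 1 + 1 = 9

9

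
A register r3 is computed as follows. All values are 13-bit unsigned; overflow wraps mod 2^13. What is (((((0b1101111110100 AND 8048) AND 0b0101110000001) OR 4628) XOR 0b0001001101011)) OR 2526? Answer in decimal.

0b1101111110100 = 1101111110100
8048 = 1111101110000
→ AND → 1101101110000 = 7024
0b0101110000001 = 0101110000001
→ AND → 0101100000000 = 2816
4628 = 1001000010100
→ OR → 1101100010100 = 6932
0b0001001101011 = 0001001101011
→ XOR → 1100101111111 = 6527
2526 = 0100111011110
→ OR → 1100111111111 = 6655

6655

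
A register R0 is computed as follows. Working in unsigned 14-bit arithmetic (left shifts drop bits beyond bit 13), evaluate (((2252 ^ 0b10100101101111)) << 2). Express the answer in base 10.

2252 = 00100011001100
0b10100101101111 = 10100101101111
→ ^ → 10000110100011 = 8611
→ << 2 (mod 2^14) → 00011010001100 = 1676

1676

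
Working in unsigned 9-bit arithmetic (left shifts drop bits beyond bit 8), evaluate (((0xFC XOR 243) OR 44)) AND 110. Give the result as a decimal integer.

0xFC = 011111100
243 = 011110011
→ XOR → 000001111 = 15
44 = 000101100
→ OR → 000101111 = 47
110 = 001101110
→ AND → 000101110 = 46

46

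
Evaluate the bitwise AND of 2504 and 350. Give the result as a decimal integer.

2504 = 100111001000
350 = 000101011110
AND → 000101001000 = 328

328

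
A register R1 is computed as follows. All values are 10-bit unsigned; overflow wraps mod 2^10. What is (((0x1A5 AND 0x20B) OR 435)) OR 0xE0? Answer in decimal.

499

0x1A5 = 0110100101
0x20B = 1000001011
→ AND → 0000000001 = 1
435 = 0110110011
→ OR → 0110110011 = 435
0xE0 = 0011100000
→ OR → 0111110011 = 499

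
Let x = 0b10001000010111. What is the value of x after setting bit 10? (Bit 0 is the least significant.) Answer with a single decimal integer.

x = 10001000010111
bit 10 is currently 0; set it via x | (1 << 10) = x | 1024
→ 10011000010111 = 9751

9751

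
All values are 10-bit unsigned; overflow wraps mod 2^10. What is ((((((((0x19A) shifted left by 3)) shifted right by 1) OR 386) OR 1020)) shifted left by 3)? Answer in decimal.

0x19A = 0110011010
→ shifted left by 3 (mod 2^10) → 0011010000 = 208
→ shifted right by 1 → 0001101000 = 104
386 = 0110000010
→ OR → 0111101010 = 490
1020 = 1111111100
→ OR → 1111111110 = 1022
→ shifted left by 3 (mod 2^10) → 1111110000 = 1008

1008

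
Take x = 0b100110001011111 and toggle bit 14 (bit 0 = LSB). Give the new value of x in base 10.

3167

x = 100110001011111
bit 14 is currently 1; toggle it via x ^ (1 << 14) = x ^ 16384
→ 000110001011111 = 3167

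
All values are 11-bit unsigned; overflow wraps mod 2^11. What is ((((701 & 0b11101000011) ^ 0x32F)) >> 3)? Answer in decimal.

37

701 = 01010111101
0b11101000011 = 11101000011
→ & → 01000000001 = 513
0x32F = 01100101111
→ ^ → 00100101110 = 302
→ >> 3 → 00000100101 = 37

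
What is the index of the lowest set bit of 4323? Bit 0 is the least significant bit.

4323 = 1000011100011
Trailing zeros: 0, so the lowest set bit is bit 0 (value 1).

0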